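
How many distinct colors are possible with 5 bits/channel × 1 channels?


Total bits = 5 bits/channel × 1 channels = 5 bits
Distinct colors = 2^5
= 32 colors


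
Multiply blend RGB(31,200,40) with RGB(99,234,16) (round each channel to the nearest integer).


Multiply: C = A×B/255, rounded to nearest integer
R: 31×99/255 = 3069/255 ≈ 12.035 → 12
G: 200×234/255 = 46800/255 ≈ 183.529 → 184
B: 40×16/255 = 640/255 ≈ 2.510 → 3
= RGB(12, 184, 3)


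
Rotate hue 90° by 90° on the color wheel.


New hue = (H + rotation) mod 360
New hue = (90 + 90) mod 360
= 180 mod 360
= 180°


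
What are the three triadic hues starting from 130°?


Triadic: equally spaced at 120° intervals
H1 = 130°
H2 = (130 + 120) mod 360 = 250°
H3 = (130 + 240) mod 360 = 10°
Triadic = 130°, 250°, 10°


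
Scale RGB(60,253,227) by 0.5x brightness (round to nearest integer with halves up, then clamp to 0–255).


Multiply each channel by 0.5, round half up, clamp to [0, 255]
R: 60×0.5 = 30
G: 253×0.5 = 126.5 → round → 127
B: 227×0.5 = 113.5 → round → 114
= RGB(30, 127, 114)


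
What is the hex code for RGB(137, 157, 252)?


R = 137 → 89 (hex)
G = 157 → 9D (hex)
B = 252 → FC (hex)
Hex = #899DFC


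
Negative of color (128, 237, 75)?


Invert: (255-R, 255-G, 255-B)
R: 255-128 = 127
G: 255-237 = 18
B: 255-75 = 180
= RGB(127, 18, 180)


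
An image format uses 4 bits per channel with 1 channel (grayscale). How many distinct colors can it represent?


Total bits = 4 bits/channel × 1 channels = 4 bits
Distinct colors = 2^4
= 16 colors


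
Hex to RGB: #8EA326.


8E → 142 (R)
A3 → 163 (G)
26 → 38 (B)
= RGB(142, 163, 38)


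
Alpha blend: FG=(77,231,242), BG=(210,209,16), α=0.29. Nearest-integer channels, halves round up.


C = α×F + (1-α)×B, with 1-α = 0.71
R: 0.29×77 + 0.71×210 = 22.33 + 149.10 = 171.43 → 171
G: 0.29×231 + 0.71×209 = 66.99 + 148.39 = 215.38 → 215
B: 0.29×242 + 0.71×16 = 70.18 + 11.36 = 81.54 → 82
= RGB(171, 215, 82)


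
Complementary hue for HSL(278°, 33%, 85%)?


Complement = opposite side of color wheel = hue + 180°
H' = (278 + 180) mod 360 = 98°
S and L unchanged.
= HSL(98°, 33%, 85%)


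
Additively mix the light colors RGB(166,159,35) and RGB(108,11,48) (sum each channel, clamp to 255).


Additive: each channel = min(255, C₁+C₂)
R: 166+108 = 274 → 255
G: 159+11 = 170 → 170
B: 35+48 = 83 → 83
= RGB(255, 170, 83)


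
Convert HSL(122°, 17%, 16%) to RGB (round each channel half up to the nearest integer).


H=122°, S=0.17, L=0.16
C = (1-|2L-1|)×S = (1-|-0.68|)×0.17 = 0.0544
H' = H/60 = 122/60 ≈ 2.0333; X = C×(1-|H' mod 2 - 1|) ≈ 0.0018
m = L - C/2 = 0.16 - 0.0272 = 0.1328
Sector ⌊H'⌋ = 2 → (R',G',B') = (0.0, 0.0544, ≈0.0018)
RGB = ((R'+m)×255, (G'+m)×255, (B'+m)×255) = (33.864, 47.736, 34.3264)
Round half up → RGB(34, 48, 34)


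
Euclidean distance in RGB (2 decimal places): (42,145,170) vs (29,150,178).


d = √[(R₁-R₂)² + (G₁-G₂)² + (B₁-B₂)²]
d = √[(42-29)² + (145-150)² + (170-178)²]
d = √[169 + 25 + 64]
d = √258
d ≈ 16.06


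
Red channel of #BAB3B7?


Color: #BAB3B7
R = BA = 186
G = B3 = 179
B = B7 = 183
Red = 186


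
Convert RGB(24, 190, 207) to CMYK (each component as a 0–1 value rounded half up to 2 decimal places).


R'=24/255≈0.0941, G'=190/255≈0.7451, B'=207/255≈0.8118
K = 1 - max(R',G',B') = 1 - 207/255 = 48/255 = 0.18823… → 0.19
(1-R'-K)/(1-K) simplifies to (max-R)/max with max = 207:
C = (207-24)/207 = 183/207 = 0.88405… → 0.88
M = (207-190)/207 = 17/207 = 0.08212… → 0.08
Y = (207-207)/207 = 0/207 = 0 → 0.00
= CMYK(0.88, 0.08, 0.00, 0.19)


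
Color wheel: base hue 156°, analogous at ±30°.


Base hue: 156°
Left analog: (156 - 30) mod 360 = 126°
Right analog: (156 + 30) mod 360 = 186°
Analogous hues = 126° and 186°


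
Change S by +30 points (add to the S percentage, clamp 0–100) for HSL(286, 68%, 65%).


Original S = 68%
Adjustment = +30 percentage points
New S = 68 + (30) = 98
Clamp to [0, 100] → 98
= HSL(286°, 98%, 65%)


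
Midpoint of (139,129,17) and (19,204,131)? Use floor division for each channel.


Midpoint: each channel = ⌊(C₁+C₂)/2⌋
R: ⌊(139+19)/2⌋ = 79
G: ⌊(129+204)/2⌋ = 166
B: ⌊(17+131)/2⌋ = 74
= RGB(79, 166, 74)


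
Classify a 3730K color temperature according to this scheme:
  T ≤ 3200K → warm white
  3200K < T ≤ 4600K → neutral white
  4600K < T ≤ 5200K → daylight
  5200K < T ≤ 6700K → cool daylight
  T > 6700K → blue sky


Temperature: 3730K
3200K < 3730K ≤ 4600K → neutral white
Classification: neutral white


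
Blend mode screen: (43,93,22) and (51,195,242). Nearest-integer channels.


Screen: C = 255 - (255-A)×(255-B)/255, rounded to nearest integer
R: 255 - (255-43)×(255-51)/255 = 255 - 43248/255 ≈ 255 - 169.600 = 85.400 → 85
G: 255 - (255-93)×(255-195)/255 = 255 - 9720/255 ≈ 255 - 38.118 = 216.882 → 217
B: 255 - (255-22)×(255-242)/255 = 255 - 3029/255 ≈ 255 - 11.878 = 243.122 → 243
= RGB(85, 217, 243)


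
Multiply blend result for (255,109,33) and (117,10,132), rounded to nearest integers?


Multiply: C = A×B/255, rounded to nearest integer
R: 255×117/255 = 29835/255 ≈ 117.000 → 117
G: 109×10/255 = 1090/255 ≈ 4.275 → 4
B: 33×132/255 = 4356/255 ≈ 17.082 → 17
= RGB(117, 4, 17)


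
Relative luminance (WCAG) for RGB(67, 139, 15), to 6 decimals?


Linearize each channel (sRGB transfer function): c = v/255; c_lin = c/12.92 if c ≤ 0.04045, else ((c+0.055)/1.055)^2.4
  R: 67/255 ≈ 0.262745 > 0.04045 → ((0.262745+0.055)/1.055)^2.4 ≈ 0.056128
  G: 139/255 ≈ 0.545098 > 0.04045 → ((0.545098+0.055)/1.055)^2.4 ≈ 0.258183
  B: 15/255 ≈ 0.058824 > 0.04045 → ((0.058824+0.055)/1.055)^2.4 ≈ 0.004777
R_lin = 0.056128, G_lin = 0.258183, B_lin = 0.004777
L = 0.2126×R + 0.7152×G + 0.0722×B
L = 0.2126×0.056128 + 0.7152×0.258183 + 0.0722×0.004777
L ≈ 0.196930


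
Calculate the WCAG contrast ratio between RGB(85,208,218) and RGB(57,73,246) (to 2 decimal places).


Linearize each sRGB channel c=v/255: c/12.92 if c ≤ 0.04045 else ((c+0.055)/1.055)^2.4
L = 0.2126×R_lin + 0.7152×G_lin + 0.0722×B_lin
Color 1 (85,208,218):
  R=85: 85/255≈0.3333 > 0.04045 → ((0.3333+0.055)/1.055)^2.4 ≈ 0.09084
  G=208: 208/255≈0.8157 > 0.04045 → ((0.8157+0.055)/1.055)^2.4 ≈ 0.63076
  B=218: 218/255≈0.8549 > 0.04045 → ((0.8549+0.055)/1.055)^2.4 ≈ 0.70110
  L1 = 0.2126×0.09084 + 0.7152×0.63076 + 0.0722×0.70110 ≈ 0.52105
Color 2 (57,73,246):
  R=57: 57/255≈0.2235 > 0.04045 → ((0.2235+0.055)/1.055)^2.4 ≈ 0.04092
  G=73: 73/255≈0.2863 > 0.04045 → ((0.2863+0.055)/1.055)^2.4 ≈ 0.06663
  B=246: 246/255≈0.9647 > 0.04045 → ((0.9647+0.055)/1.055)^2.4 ≈ 0.92158
  L2 = 0.2126×0.04092 + 0.7152×0.06663 + 0.0722×0.92158 ≈ 0.12289
Lighter = 0.52105, Darker = 0.12289
Ratio = (L_lighter + 0.05) / (L_darker + 0.05)
Ratio = (0.52105 + 0.05) / (0.12289 + 0.05) = 0.57105 / 0.17289 ≈ 3.3030
Ratio ≈ 3.30:1


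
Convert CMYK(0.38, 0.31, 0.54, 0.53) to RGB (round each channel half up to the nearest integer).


R = 255 × (1-C) × (1-K) = 255 × 0.62 × 0.47 = 74.307 → 74
G = 255 × (1-M) × (1-K) = 255 × 0.69 × 0.47 = 82.6965 → 83
B = 255 × (1-Y) × (1-K) = 255 × 0.46 × 0.47 = 55.131 → 55
= RGB(74, 83, 55)


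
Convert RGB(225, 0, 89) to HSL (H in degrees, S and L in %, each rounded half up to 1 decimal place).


Normalize: R'=225/255≈0.8824, G'=0/255≈0.0000, B'=89/255≈0.3490
Max=225/255, Min=0/255, Δ=Max-Min=225/255
L = (Max+Min)/2 = (225+0)/510 = 225/510 = 0.44117… → L = 44.1%
L ≤ 0.5 → S = Δ/(Max+Min) = 225/(225+0) = 225/225 = 1 → S = 100.0%
(the 1/255 factors cancel in S and H, so raw channel differences can be used)
Max is R' → H = 60 × (((G-B)/Δ) mod 6) = 60 × (((0-89)/225) mod 6)
  (-89)/225 = -0.3955…; negative, so add 6 → 5.6044…
  H = 60 × 5.6044… = 336.266…° → H = 336.3°
= HSL(336.3°, 100.0%, 44.1%)


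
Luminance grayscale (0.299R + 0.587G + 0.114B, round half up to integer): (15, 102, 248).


Gray = 0.299×R + 0.587×G + 0.114×B
Gray = 0.299×15 + 0.587×102 + 0.114×248
Gray = 4.485 + 59.874 + 28.272
Gray = 92.631 → round half up → 93
Gray = 93


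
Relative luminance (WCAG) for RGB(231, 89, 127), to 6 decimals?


Linearize each channel (sRGB transfer function): c = v/255; c_lin = c/12.92 if c ≤ 0.04045, else ((c+0.055)/1.055)^2.4
  R: 231/255 ≈ 0.905882 > 0.04045 → ((0.905882+0.055)/1.055)^2.4 ≈ 0.799103
  G: 89/255 ≈ 0.349020 > 0.04045 → ((0.349020+0.055)/1.055)^2.4 ≈ 0.099899
  B: 127/255 ≈ 0.498039 > 0.04045 → ((0.498039+0.055)/1.055)^2.4 ≈ 0.212231
R_lin = 0.799103, G_lin = 0.099899, B_lin = 0.212231
L = 0.2126×R + 0.7152×G + 0.0722×B
L = 0.2126×0.799103 + 0.7152×0.099899 + 0.0722×0.212231
L ≈ 0.256660


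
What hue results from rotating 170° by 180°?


New hue = (H + rotation) mod 360
New hue = (170 + 180) mod 360
= 350 mod 360
= 350°


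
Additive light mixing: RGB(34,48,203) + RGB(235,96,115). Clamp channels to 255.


Additive: each channel = min(255, C₁+C₂)
R: 34+235 = 269 → 255
G: 48+96 = 144 → 144
B: 203+115 = 318 → 255
= RGB(255, 144, 255)


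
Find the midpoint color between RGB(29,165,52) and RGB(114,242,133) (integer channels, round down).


Midpoint: each channel = ⌊(C₁+C₂)/2⌋
R: ⌊(29+114)/2⌋ = 71
G: ⌊(165+242)/2⌋ = 203
B: ⌊(52+133)/2⌋ = 92
= RGB(71, 203, 92)


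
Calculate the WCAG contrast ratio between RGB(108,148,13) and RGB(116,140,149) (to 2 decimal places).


Linearize each sRGB channel c=v/255: c/12.92 if c ≤ 0.04045 else ((c+0.055)/1.055)^2.4
L = 0.2126×R_lin + 0.7152×G_lin + 0.0722×B_lin
Color 1 (108,148,13):
  R=108: 108/255≈0.4235 > 0.04045 → ((0.4235+0.055)/1.055)^2.4 ≈ 0.14996
  G=148: 148/255≈0.5804 > 0.04045 → ((0.5804+0.055)/1.055)^2.4 ≈ 0.29614
  B=13: 13/255≈0.0510 > 0.04045 → ((0.0510+0.055)/1.055)^2.4 ≈ 0.00402
  L1 = 0.2126×0.14996 + 0.7152×0.29614 + 0.0722×0.00402 ≈ 0.24397
Color 2 (116,140,149):
  R=116: 116/255≈0.4549 > 0.04045 → ((0.4549+0.055)/1.055)^2.4 ≈ 0.17465
  G=140: 140/255≈0.5490 > 0.04045 → ((0.5490+0.055)/1.055)^2.4 ≈ 0.26225
  B=149: 149/255≈0.5843 > 0.04045 → ((0.5843+0.055)/1.055)^2.4 ≈ 0.30054
  L2 = 0.2126×0.17465 + 0.7152×0.26225 + 0.0722×0.30054 ≈ 0.24639
Lighter = 0.24639, Darker = 0.24397
Ratio = (L_lighter + 0.05) / (L_darker + 0.05)
Ratio = (0.24639 + 0.05) / (0.24397 + 0.05) = 0.29639 / 0.29397 ≈ 1.0082
Ratio ≈ 1.01:1


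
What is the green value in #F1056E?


Color: #F1056E
R = F1 = 241
G = 05 = 5
B = 6E = 110
Green = 5


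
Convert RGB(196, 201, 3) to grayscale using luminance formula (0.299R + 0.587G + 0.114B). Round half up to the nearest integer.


Gray = 0.299×R + 0.587×G + 0.114×B
Gray = 0.299×196 + 0.587×201 + 0.114×3
Gray = 58.604 + 117.987 + 0.342
Gray = 176.933 → round half up → 177
Gray = 177


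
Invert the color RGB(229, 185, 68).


Invert: (255-R, 255-G, 255-B)
R: 255-229 = 26
G: 255-185 = 70
B: 255-68 = 187
= RGB(26, 70, 187)


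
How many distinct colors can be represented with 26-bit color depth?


Colors = 2^bits = 2^26
= 67,108,864 colors


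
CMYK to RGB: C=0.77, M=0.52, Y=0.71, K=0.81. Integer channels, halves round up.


R = 255 × (1-C) × (1-K) = 255 × 0.23 × 0.19 = 11.1435 → 11
G = 255 × (1-M) × (1-K) = 255 × 0.48 × 0.19 = 23.256 → 23
B = 255 × (1-Y) × (1-K) = 255 × 0.29 × 0.19 = 14.0505 → 14
= RGB(11, 23, 14)


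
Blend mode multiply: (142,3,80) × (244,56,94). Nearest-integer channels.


Multiply: C = A×B/255, rounded to nearest integer
R: 142×244/255 = 34648/255 ≈ 135.875 → 136
G: 3×56/255 = 168/255 ≈ 0.659 → 1
B: 80×94/255 = 7520/255 ≈ 29.490 → 29
= RGB(136, 1, 29)


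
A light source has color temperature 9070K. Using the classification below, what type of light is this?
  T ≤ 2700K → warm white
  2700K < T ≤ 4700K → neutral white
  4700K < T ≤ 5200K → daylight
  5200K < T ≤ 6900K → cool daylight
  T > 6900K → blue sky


Temperature: 9070K
9070K > 6900K → blue sky
Classification: blue sky


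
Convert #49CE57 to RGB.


49 → 73 (R)
CE → 206 (G)
57 → 87 (B)
= RGB(73, 206, 87)


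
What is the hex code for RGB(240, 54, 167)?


R = 240 → F0 (hex)
G = 54 → 36 (hex)
B = 167 → A7 (hex)
Hex = #F036A7


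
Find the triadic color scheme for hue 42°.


Triadic: equally spaced at 120° intervals
H1 = 42°
H2 = (42 + 120) mod 360 = 162°
H3 = (42 + 240) mod 360 = 282°
Triadic = 42°, 162°, 282°


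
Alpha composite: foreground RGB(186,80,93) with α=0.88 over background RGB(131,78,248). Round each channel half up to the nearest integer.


C = α×F + (1-α)×B, with 1-α = 0.12
R: 0.88×186 + 0.12×131 = 163.68 + 15.72 = 179.40 → 179
G: 0.88×80 + 0.12×78 = 70.40 + 9.36 = 79.76 → 80
B: 0.88×93 + 0.12×248 = 81.84 + 29.76 = 111.60 → 112
= RGB(179, 80, 112)


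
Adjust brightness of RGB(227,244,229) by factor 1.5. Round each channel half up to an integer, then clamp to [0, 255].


Multiply each channel by 1.5, round half up, clamp to [0, 255]
R: 227×1.5 = 340.5 → round → 341 → clamp → 255
G: 244×1.5 = 366 → clamp → 255
B: 229×1.5 = 343.5 → round → 344 → clamp → 255
= RGB(255, 255, 255)


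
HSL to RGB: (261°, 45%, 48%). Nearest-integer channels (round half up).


H=261°, S=0.45, L=0.48
C = (1-|2L-1|)×S = (1-|-0.04|)×0.45 = 0.432
H' = H/60 = 261/60 ≈ 4.3500; X = C×(1-|H' mod 2 - 1|) = 0.1512
m = L - C/2 = 0.48 - 0.216 = 0.264
Sector ⌊H'⌋ = 4 → (R',G',B') = (0.1512, 0.0, 0.432)
RGB = ((R'+m)×255, (G'+m)×255, (B'+m)×255) = (105.876, 67.32, 177.48)
Round half up → RGB(106, 67, 177)


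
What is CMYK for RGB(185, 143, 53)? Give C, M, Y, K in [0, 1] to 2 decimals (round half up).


R'=185/255≈0.7255, G'=143/255≈0.5608, B'=53/255≈0.2078
K = 1 - max(R',G',B') = 1 - 185/255 = 70/255 = 0.27450… → 0.27
(1-R'-K)/(1-K) simplifies to (max-R)/max with max = 185:
C = (185-185)/185 = 0/185 = 0 → 0.00
M = (185-143)/185 = 42/185 = 0.22702… → 0.23
Y = (185-53)/185 = 132/185 = 0.71351… → 0.71
= CMYK(0.00, 0.23, 0.71, 0.27)


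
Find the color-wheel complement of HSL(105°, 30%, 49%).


Complement = opposite side of color wheel = hue + 180°
H' = (105 + 180) mod 360 = 285°
S and L unchanged.
= HSL(285°, 30%, 49%)


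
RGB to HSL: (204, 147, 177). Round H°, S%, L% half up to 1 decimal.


Normalize: R'=204/255≈0.8000, G'=147/255≈0.5765, B'=177/255≈0.6941
Max=204/255, Min=147/255, Δ=Max-Min=57/255
L = (Max+Min)/2 = (204+147)/510 = 351/510 = 0.68823… → L = 68.8%
L > 0.5 → S = Δ/(2-Max-Min) = 57/(510-204-147) = 57/159 = 0.35849… → S = 35.8%
(the 1/255 factors cancel in S and H, so raw channel differences can be used)
Max is R' → H = 60 × (((G-B)/Δ) mod 6) = 60 × (((147-177)/57) mod 6)
  (-30)/57 = -0.5263…; negative, so add 6 → 5.4736…
  H = 60 × 5.4736… = 328.421…° → H = 328.4°
= HSL(328.4°, 35.8%, 68.8%)


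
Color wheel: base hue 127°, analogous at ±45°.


Base hue: 127°
Left analog: (127 - 45) mod 360 = 82°
Right analog: (127 + 45) mod 360 = 172°
Analogous hues = 82° and 172°


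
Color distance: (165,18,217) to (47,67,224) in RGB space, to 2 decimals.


d = √[(R₁-R₂)² + (G₁-G₂)² + (B₁-B₂)²]
d = √[(165-47)² + (18-67)² + (217-224)²]
d = √[13924 + 2401 + 49]
d = √16374
d ≈ 127.96


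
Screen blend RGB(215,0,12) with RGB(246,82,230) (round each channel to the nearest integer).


Screen: C = 255 - (255-A)×(255-B)/255, rounded to nearest integer
R: 255 - (255-215)×(255-246)/255 = 255 - 360/255 ≈ 255 - 1.412 = 253.588 → 254
G: 255 - (255-0)×(255-82)/255 = 255 - 44115/255 ≈ 255 - 173.000 = 82.000 → 82
B: 255 - (255-12)×(255-230)/255 = 255 - 6075/255 ≈ 255 - 23.824 = 231.176 → 231
= RGB(254, 82, 231)


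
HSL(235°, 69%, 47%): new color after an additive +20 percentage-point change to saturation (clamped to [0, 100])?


Original S = 69%
Adjustment = +20 percentage points
New S = 69 + (20) = 89
Clamp to [0, 100] → 89
= HSL(235°, 89%, 47%)


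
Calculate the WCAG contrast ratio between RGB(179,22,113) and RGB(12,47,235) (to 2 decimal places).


Linearize each sRGB channel c=v/255: c/12.92 if c ≤ 0.04045 else ((c+0.055)/1.055)^2.4
L = 0.2126×R_lin + 0.7152×G_lin + 0.0722×B_lin
Color 1 (179,22,113):
  R=179: 179/255≈0.7020 > 0.04045 → ((0.7020+0.055)/1.055)^2.4 ≈ 0.45079
  G=22: 22/255≈0.0863 > 0.04045 → ((0.0863+0.055)/1.055)^2.4 ≈ 0.00802
  B=113: 113/255≈0.4431 > 0.04045 → ((0.4431+0.055)/1.055)^2.4 ≈ 0.16513
  L1 = 0.2126×0.45079 + 0.7152×0.00802 + 0.0722×0.16513 ≈ 0.11350
Color 2 (12,47,235):
  R=12: 12/255≈0.0471 > 0.04045 → ((0.0471+0.055)/1.055)^2.4 ≈ 0.00368
  G=47: 47/255≈0.1843 > 0.04045 → ((0.1843+0.055)/1.055)^2.4 ≈ 0.02843
  B=235: 235/255≈0.9216 > 0.04045 → ((0.9216+0.055)/1.055)^2.4 ≈ 0.83077
  L2 = 0.2126×0.00368 + 0.7152×0.02843 + 0.0722×0.83077 ≈ 0.08109
Lighter = 0.11350, Darker = 0.08109
Ratio = (L_lighter + 0.05) / (L_darker + 0.05)
Ratio = (0.11350 + 0.05) / (0.08109 + 0.05) = 0.16350 / 0.13109 ≈ 1.2472
Ratio ≈ 1.25:1


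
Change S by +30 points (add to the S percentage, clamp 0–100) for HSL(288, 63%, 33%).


Original S = 63%
Adjustment = +30 percentage points
New S = 63 + (30) = 93
Clamp to [0, 100] → 93
= HSL(288°, 93%, 33%)


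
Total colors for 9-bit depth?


Colors = 2^bits = 2^9
= 512 colors


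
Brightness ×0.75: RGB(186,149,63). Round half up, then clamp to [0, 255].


Multiply each channel by 0.75, round half up, clamp to [0, 255]
R: 186×0.75 = 139.5 → round → 140
G: 149×0.75 = 111.75 → round → 112
B: 63×0.75 = 47.25 → round → 47
= RGB(140, 112, 47)


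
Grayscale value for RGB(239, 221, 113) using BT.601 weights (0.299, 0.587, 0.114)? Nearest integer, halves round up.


Gray = 0.299×R + 0.587×G + 0.114×B
Gray = 0.299×239 + 0.587×221 + 0.114×113
Gray = 71.461 + 129.727 + 12.882
Gray = 214.070 → round half up → 214
Gray = 214


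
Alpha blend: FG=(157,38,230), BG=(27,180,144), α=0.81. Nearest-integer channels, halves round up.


C = α×F + (1-α)×B, with 1-α = 0.19
R: 0.81×157 + 0.19×27 = 127.17 + 5.13 = 132.30 → 132
G: 0.81×38 + 0.19×180 = 30.78 + 34.20 = 64.98 → 65
B: 0.81×230 + 0.19×144 = 186.30 + 27.36 = 213.66 → 214
= RGB(132, 65, 214)


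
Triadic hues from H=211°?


Triadic: equally spaced at 120° intervals
H1 = 211°
H2 = (211 + 120) mod 360 = 331°
H3 = (211 + 240) mod 360 = 91°
Triadic = 211°, 331°, 91°


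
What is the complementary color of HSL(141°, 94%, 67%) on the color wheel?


Complement = opposite side of color wheel = hue + 180°
H' = (141 + 180) mod 360 = 321°
S and L unchanged.
= HSL(321°, 94%, 67%)


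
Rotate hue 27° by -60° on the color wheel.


New hue = (H + rotation) mod 360
New hue = (27 -60) mod 360
= -33 mod 360
= 327°


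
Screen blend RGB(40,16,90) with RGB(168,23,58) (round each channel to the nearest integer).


Screen: C = 255 - (255-A)×(255-B)/255, rounded to nearest integer
R: 255 - (255-40)×(255-168)/255 = 255 - 18705/255 ≈ 255 - 73.353 = 181.647 → 182
G: 255 - (255-16)×(255-23)/255 = 255 - 55448/255 ≈ 255 - 217.443 = 37.557 → 38
B: 255 - (255-90)×(255-58)/255 = 255 - 32505/255 ≈ 255 - 127.471 = 127.529 → 128
= RGB(182, 38, 128)


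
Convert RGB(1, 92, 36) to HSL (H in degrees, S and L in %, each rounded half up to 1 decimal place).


Normalize: R'=1/255≈0.0039, G'=92/255≈0.3608, B'=36/255≈0.1412
Max=92/255, Min=1/255, Δ=Max-Min=91/255
L = (Max+Min)/2 = (92+1)/510 = 93/510 = 0.18235… → L = 18.2%
L ≤ 0.5 → S = Δ/(Max+Min) = 91/(92+1) = 91/93 = 0.97849… → S = 97.8%
(the 1/255 factors cancel in S and H, so raw channel differences can be used)
Max is G' → H = 60 × ((B-R)/Δ + 2) = 60 × ((36-1)/91 + 2)
  35/91 + 2 = 0.3846… + 2 = 2.3846…
  H = 60 × 2.3846… = 143.076…° → H = 143.1°
= HSL(143.1°, 97.8%, 18.2%)


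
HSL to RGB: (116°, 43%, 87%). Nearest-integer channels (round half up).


H=116°, S=0.43, L=0.87
C = (1-|2L-1|)×S = (1-|0.74|)×0.43 = 0.1118
H' = H/60 = 116/60 ≈ 1.9333; X = C×(1-|H' mod 2 - 1|) ≈ 0.0075
m = L - C/2 = 0.87 - 0.0559 = 0.8141
Sector ⌊H'⌋ = 1 → (R',G',B') = (≈0.0075, 0.1118, 0.0)
RGB = ((R'+m)×255, (G'+m)×255, (B'+m)×255) = (209.4961, 236.1045, 207.5955)
Round half up → RGB(209, 236, 208)


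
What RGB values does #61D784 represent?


61 → 97 (R)
D7 → 215 (G)
84 → 132 (B)
= RGB(97, 215, 132)


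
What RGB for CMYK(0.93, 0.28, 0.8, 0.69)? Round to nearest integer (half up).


R = 255 × (1-C) × (1-K) = 255 × 0.07 × 0.31 = 5.5335 → 6
G = 255 × (1-M) × (1-K) = 255 × 0.72 × 0.31 = 56.916 → 57
B = 255 × (1-Y) × (1-K) = 255 × 0.20 × 0.31 = 15.81 → 16
= RGB(6, 57, 16)


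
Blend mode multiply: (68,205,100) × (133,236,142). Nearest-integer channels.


Multiply: C = A×B/255, rounded to nearest integer
R: 68×133/255 = 9044/255 ≈ 35.467 → 35
G: 205×236/255 = 48380/255 ≈ 189.725 → 190
B: 100×142/255 = 14200/255 ≈ 55.686 → 56
= RGB(35, 190, 56)


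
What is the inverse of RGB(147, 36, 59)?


Invert: (255-R, 255-G, 255-B)
R: 255-147 = 108
G: 255-36 = 219
B: 255-59 = 196
= RGB(108, 219, 196)


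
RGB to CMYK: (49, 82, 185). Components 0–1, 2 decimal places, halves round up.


R'=49/255≈0.1922, G'=82/255≈0.3216, B'=185/255≈0.7255
K = 1 - max(R',G',B') = 1 - 185/255 = 70/255 = 0.27450… → 0.27
(1-R'-K)/(1-K) simplifies to (max-R)/max with max = 185:
C = (185-49)/185 = 136/185 = 0.73513… → 0.74
M = (185-82)/185 = 103/185 = 0.55675… → 0.56
Y = (185-185)/185 = 0/185 = 0 → 0.00
= CMYK(0.74, 0.56, 0.00, 0.27)


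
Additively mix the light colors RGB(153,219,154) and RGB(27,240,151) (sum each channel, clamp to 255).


Additive: each channel = min(255, C₁+C₂)
R: 153+27 = 180 → 180
G: 219+240 = 459 → 255
B: 154+151 = 305 → 255
= RGB(180, 255, 255)


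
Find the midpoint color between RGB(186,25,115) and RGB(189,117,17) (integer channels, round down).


Midpoint: each channel = ⌊(C₁+C₂)/2⌋
R: ⌊(186+189)/2⌋ = 187
G: ⌊(25+117)/2⌋ = 71
B: ⌊(115+17)/2⌋ = 66
= RGB(187, 71, 66)


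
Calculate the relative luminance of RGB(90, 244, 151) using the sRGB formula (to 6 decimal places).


Linearize each channel (sRGB transfer function): c = v/255; c_lin = c/12.92 if c ≤ 0.04045, else ((c+0.055)/1.055)^2.4
  R: 90/255 ≈ 0.352941 > 0.04045 → ((0.352941+0.055)/1.055)^2.4 ≈ 0.102242
  G: 244/255 ≈ 0.956863 > 0.04045 → ((0.956863+0.055)/1.055)^2.4 ≈ 0.904661
  B: 151/255 ≈ 0.592157 > 0.04045 → ((0.592157+0.055)/1.055)^2.4 ≈ 0.309469
R_lin = 0.102242, G_lin = 0.904661, B_lin = 0.309469
L = 0.2126×R + 0.7152×G + 0.0722×B
L = 0.2126×0.102242 + 0.7152×0.904661 + 0.0722×0.309469
L ≈ 0.691094


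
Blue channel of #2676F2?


Color: #2676F2
R = 26 = 38
G = 76 = 118
B = F2 = 242
Blue = 242


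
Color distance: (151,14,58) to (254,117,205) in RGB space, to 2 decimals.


d = √[(R₁-R₂)² + (G₁-G₂)² + (B₁-B₂)²]
d = √[(151-254)² + (14-117)² + (58-205)²]
d = √[10609 + 10609 + 21609]
d = √42827
d ≈ 206.95


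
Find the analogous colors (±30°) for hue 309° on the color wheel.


Base hue: 309°
Left analog: (309 - 30) mod 360 = 279°
Right analog: (309 + 30) mod 360 = 339°
Analogous hues = 279° and 339°


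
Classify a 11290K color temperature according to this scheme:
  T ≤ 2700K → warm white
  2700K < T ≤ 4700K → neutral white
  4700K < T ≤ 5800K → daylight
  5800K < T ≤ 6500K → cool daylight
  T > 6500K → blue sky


Temperature: 11290K
11290K > 6500K → blue sky
Classification: blue sky


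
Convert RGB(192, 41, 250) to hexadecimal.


R = 192 → C0 (hex)
G = 41 → 29 (hex)
B = 250 → FA (hex)
Hex = #C029FA


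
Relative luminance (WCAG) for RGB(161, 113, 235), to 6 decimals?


Linearize each channel (sRGB transfer function): c = v/255; c_lin = c/12.92 if c ≤ 0.04045, else ((c+0.055)/1.055)^2.4
  R: 161/255 ≈ 0.631373 > 0.04045 → ((0.631373+0.055)/1.055)^2.4 ≈ 0.356400
  G: 113/255 ≈ 0.443137 > 0.04045 → ((0.443137+0.055)/1.055)^2.4 ≈ 0.165132
  B: 235/255 ≈ 0.921569 > 0.04045 → ((0.921569+0.055)/1.055)^2.4 ≈ 0.830770
R_lin = 0.356400, G_lin = 0.165132, B_lin = 0.830770
L = 0.2126×R + 0.7152×G + 0.0722×B
L = 0.2126×0.356400 + 0.7152×0.165132 + 0.0722×0.830770
L ≈ 0.253855


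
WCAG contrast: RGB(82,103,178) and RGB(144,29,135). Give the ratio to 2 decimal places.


Linearize each sRGB channel c=v/255: c/12.92 if c ≤ 0.04045 else ((c+0.055)/1.055)^2.4
L = 0.2126×R_lin + 0.7152×G_lin + 0.0722×B_lin
Color 1 (82,103,178):
  R=82: 82/255≈0.3216 > 0.04045 → ((0.3216+0.055)/1.055)^2.4 ≈ 0.08438
  G=103: 103/255≈0.4039 > 0.04045 → ((0.4039+0.055)/1.055)^2.4 ≈ 0.13563
  B=178: 178/255≈0.6980 > 0.04045 → ((0.6980+0.055)/1.055)^2.4 ≈ 0.44520
  L1 = 0.2126×0.08438 + 0.7152×0.13563 + 0.0722×0.44520 ≈ 0.14709
Color 2 (144,29,135):
  R=144: 144/255≈0.5647 > 0.04045 → ((0.5647+0.055)/1.055)^2.4 ≈ 0.27889
  G=29: 29/255≈0.1137 > 0.04045 → ((0.1137+0.055)/1.055)^2.4 ≈ 0.01229
  B=135: 135/255≈0.5294 > 0.04045 → ((0.5294+0.055)/1.055)^2.4 ≈ 0.24228
  L2 = 0.2126×0.27889 + 0.7152×0.01229 + 0.0722×0.24228 ≈ 0.08557
Lighter = 0.14709, Darker = 0.08557
Ratio = (L_lighter + 0.05) / (L_darker + 0.05)
Ratio = (0.14709 + 0.05) / (0.08557 + 0.05) = 0.19709 / 0.13557 ≈ 1.4537
Ratio ≈ 1.45:1


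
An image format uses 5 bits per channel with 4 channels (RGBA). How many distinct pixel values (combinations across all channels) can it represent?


Total bits = 5 bits/channel × 4 channels = 20 bits
Distinct pixel values = 2^20
= 1,048,576 pixel values


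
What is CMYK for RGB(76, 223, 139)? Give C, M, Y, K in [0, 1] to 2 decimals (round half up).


R'=76/255≈0.2980, G'=223/255≈0.8745, B'=139/255≈0.5451
K = 1 - max(R',G',B') = 1 - 223/255 = 32/255 = 0.12549… → 0.13
(1-R'-K)/(1-K) simplifies to (max-R)/max with max = 223:
C = (223-76)/223 = 147/223 = 0.65919… → 0.66
M = (223-223)/223 = 0/223 = 0 → 0.00
Y = (223-139)/223 = 84/223 = 0.37668… → 0.38
= CMYK(0.66, 0.00, 0.38, 0.13)


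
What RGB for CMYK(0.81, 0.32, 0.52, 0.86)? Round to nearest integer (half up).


R = 255 × (1-C) × (1-K) = 255 × 0.19 × 0.14 = 6.783 → 7
G = 255 × (1-M) × (1-K) = 255 × 0.68 × 0.14 = 24.276 → 24
B = 255 × (1-Y) × (1-K) = 255 × 0.48 × 0.14 = 17.136 → 17
= RGB(7, 24, 17)


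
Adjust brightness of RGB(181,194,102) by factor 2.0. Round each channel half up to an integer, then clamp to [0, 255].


Multiply each channel by 2.0, round half up, clamp to [0, 255]
R: 181×2.0 = 362 → clamp → 255
G: 194×2.0 = 388 → clamp → 255
B: 102×2.0 = 204
= RGB(255, 255, 204)


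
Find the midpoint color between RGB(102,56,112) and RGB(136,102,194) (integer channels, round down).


Midpoint: each channel = ⌊(C₁+C₂)/2⌋
R: ⌊(102+136)/2⌋ = 119
G: ⌊(56+102)/2⌋ = 79
B: ⌊(112+194)/2⌋ = 153
= RGB(119, 79, 153)


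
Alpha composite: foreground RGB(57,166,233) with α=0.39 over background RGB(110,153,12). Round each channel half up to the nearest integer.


C = α×F + (1-α)×B, with 1-α = 0.61
R: 0.39×57 + 0.61×110 = 22.23 + 67.10 = 89.33 → 89
G: 0.39×166 + 0.61×153 = 64.74 + 93.33 = 158.07 → 158
B: 0.39×233 + 0.61×12 = 90.87 + 7.32 = 98.19 → 98
= RGB(89, 158, 98)


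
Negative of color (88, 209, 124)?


Invert: (255-R, 255-G, 255-B)
R: 255-88 = 167
G: 255-209 = 46
B: 255-124 = 131
= RGB(167, 46, 131)


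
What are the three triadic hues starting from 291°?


Triadic: equally spaced at 120° intervals
H1 = 291°
H2 = (291 + 120) mod 360 = 51°
H3 = (291 + 240) mod 360 = 171°
Triadic = 291°, 51°, 171°


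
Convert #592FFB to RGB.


59 → 89 (R)
2F → 47 (G)
FB → 251 (B)
= RGB(89, 47, 251)


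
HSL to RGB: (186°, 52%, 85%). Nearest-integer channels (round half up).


H=186°, S=0.52, L=0.85
C = (1-|2L-1|)×S = (1-|0.70|)×0.52 = 0.156
H' = H/60 = 186/60 ≈ 3.1000; X = C×(1-|H' mod 2 - 1|) = 0.1404
m = L - C/2 = 0.85 - 0.078 = 0.772
Sector ⌊H'⌋ = 3 → (R',G',B') = (0.0, 0.1404, 0.156)
RGB = ((R'+m)×255, (G'+m)×255, (B'+m)×255) = (196.86, 232.662, 236.64)
Round half up → RGB(197, 233, 237)


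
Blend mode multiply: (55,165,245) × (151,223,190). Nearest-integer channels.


Multiply: C = A×B/255, rounded to nearest integer
R: 55×151/255 = 8305/255 ≈ 32.569 → 33
G: 165×223/255 = 36795/255 ≈ 144.294 → 144
B: 245×190/255 = 46550/255 ≈ 182.549 → 183
= RGB(33, 144, 183)


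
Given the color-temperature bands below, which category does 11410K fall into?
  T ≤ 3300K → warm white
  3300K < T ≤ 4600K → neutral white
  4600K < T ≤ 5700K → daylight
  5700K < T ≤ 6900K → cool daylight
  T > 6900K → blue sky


Temperature: 11410K
11410K > 6900K → blue sky
Classification: blue sky


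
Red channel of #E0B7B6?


Color: #E0B7B6
R = E0 = 224
G = B7 = 183
B = B6 = 182
Red = 224


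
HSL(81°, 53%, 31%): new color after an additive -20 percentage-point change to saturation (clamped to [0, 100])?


Original S = 53%
Adjustment = -20 percentage points
New S = 53 + (-20) = 33
Clamp to [0, 100] → 33
= HSL(81°, 33%, 31%)


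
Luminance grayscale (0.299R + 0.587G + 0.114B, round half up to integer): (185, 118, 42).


Gray = 0.299×R + 0.587×G + 0.114×B
Gray = 0.299×185 + 0.587×118 + 0.114×42
Gray = 55.315 + 69.266 + 4.788
Gray = 129.369 → round half up → 129
Gray = 129


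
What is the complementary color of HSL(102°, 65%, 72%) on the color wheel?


Complement = opposite side of color wheel = hue + 180°
H' = (102 + 180) mod 360 = 282°
S and L unchanged.
= HSL(282°, 65%, 72%)


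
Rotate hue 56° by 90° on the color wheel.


New hue = (H + rotation) mod 360
New hue = (56 + 90) mod 360
= 146 mod 360
= 146°


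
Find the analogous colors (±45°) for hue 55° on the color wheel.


Base hue: 55°
Left analog: (55 - 45) mod 360 = 10°
Right analog: (55 + 45) mod 360 = 100°
Analogous hues = 10° and 100°


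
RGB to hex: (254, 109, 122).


R = 254 → FE (hex)
G = 109 → 6D (hex)
B = 122 → 7A (hex)
Hex = #FE6D7A


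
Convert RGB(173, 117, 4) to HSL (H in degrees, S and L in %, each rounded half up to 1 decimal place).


Normalize: R'=173/255≈0.6784, G'=117/255≈0.4588, B'=4/255≈0.0157
Max=173/255, Min=4/255, Δ=Max-Min=169/255
L = (Max+Min)/2 = (173+4)/510 = 177/510 = 0.34705… → L = 34.7%
L ≤ 0.5 → S = Δ/(Max+Min) = 169/(173+4) = 169/177 = 0.95480… → S = 95.5%
(the 1/255 factors cancel in S and H, so raw channel differences can be used)
Max is R' → H = 60 × (((G-B)/Δ) mod 6) = 60 × (((117-4)/169) mod 6)
  113/169 = 0.6686…
  H = 60 × 0.6686… = 40.118…° → H = 40.1°
= HSL(40.1°, 95.5%, 34.7%)


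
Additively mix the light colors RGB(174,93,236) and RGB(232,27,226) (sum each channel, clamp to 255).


Additive: each channel = min(255, C₁+C₂)
R: 174+232 = 406 → 255
G: 93+27 = 120 → 120
B: 236+226 = 462 → 255
= RGB(255, 120, 255)


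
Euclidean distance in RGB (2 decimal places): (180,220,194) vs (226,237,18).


d = √[(R₁-R₂)² + (G₁-G₂)² + (B₁-B₂)²]
d = √[(180-226)² + (220-237)² + (194-18)²]
d = √[2116 + 289 + 30976]
d = √33381
d ≈ 182.70


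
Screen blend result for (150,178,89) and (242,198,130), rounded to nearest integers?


Screen: C = 255 - (255-A)×(255-B)/255, rounded to nearest integer
R: 255 - (255-150)×(255-242)/255 = 255 - 1365/255 ≈ 255 - 5.353 = 249.647 → 250
G: 255 - (255-178)×(255-198)/255 = 255 - 4389/255 ≈ 255 - 17.212 = 237.788 → 238
B: 255 - (255-89)×(255-130)/255 = 255 - 20750/255 ≈ 255 - 81.373 = 173.627 → 174
= RGB(250, 238, 174)


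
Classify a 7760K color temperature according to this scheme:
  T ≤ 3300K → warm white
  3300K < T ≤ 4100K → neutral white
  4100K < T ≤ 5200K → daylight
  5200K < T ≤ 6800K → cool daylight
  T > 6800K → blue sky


Temperature: 7760K
7760K > 6800K → blue sky
Classification: blue sky


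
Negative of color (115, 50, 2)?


Invert: (255-R, 255-G, 255-B)
R: 255-115 = 140
G: 255-50 = 205
B: 255-2 = 253
= RGB(140, 205, 253)


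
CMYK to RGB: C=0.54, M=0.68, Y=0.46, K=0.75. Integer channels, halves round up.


R = 255 × (1-C) × (1-K) = 255 × 0.46 × 0.25 = 29.325 → 29
G = 255 × (1-M) × (1-K) = 255 × 0.32 × 0.25 = 20.4 → 20
B = 255 × (1-Y) × (1-K) = 255 × 0.54 × 0.25 = 34.425 → 34
= RGB(29, 20, 34)


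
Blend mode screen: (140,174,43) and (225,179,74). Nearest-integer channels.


Screen: C = 255 - (255-A)×(255-B)/255, rounded to nearest integer
R: 255 - (255-140)×(255-225)/255 = 255 - 3450/255 ≈ 255 - 13.529 = 241.471 → 241
G: 255 - (255-174)×(255-179)/255 = 255 - 6156/255 ≈ 255 - 24.141 = 230.859 → 231
B: 255 - (255-43)×(255-74)/255 = 255 - 38372/255 ≈ 255 - 150.478 = 104.522 → 105
= RGB(241, 231, 105)


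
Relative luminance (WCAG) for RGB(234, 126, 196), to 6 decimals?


Linearize each channel (sRGB transfer function): c = v/255; c_lin = c/12.92 if c ≤ 0.04045, else ((c+0.055)/1.055)^2.4
  R: 234/255 ≈ 0.917647 > 0.04045 → ((0.917647+0.055)/1.055)^2.4 ≈ 0.822786
  G: 126/255 ≈ 0.494118 > 0.04045 → ((0.494118+0.055)/1.055)^2.4 ≈ 0.208637
  B: 196/255 ≈ 0.768627 > 0.04045 → ((0.768627+0.055)/1.055)^2.4 ≈ 0.552011
R_lin = 0.822786, G_lin = 0.208637, B_lin = 0.552011
L = 0.2126×R + 0.7152×G + 0.0722×B
L = 0.2126×0.822786 + 0.7152×0.208637 + 0.0722×0.552011
L ≈ 0.363997


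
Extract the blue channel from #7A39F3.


Color: #7A39F3
R = 7A = 122
G = 39 = 57
B = F3 = 243
Blue = 243


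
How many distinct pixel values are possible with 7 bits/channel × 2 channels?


Total bits = 7 bits/channel × 2 channels = 14 bits
Distinct pixel values = 2^14
= 16,384 pixel values


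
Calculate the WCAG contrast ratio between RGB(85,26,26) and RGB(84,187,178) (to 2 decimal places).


Linearize each sRGB channel c=v/255: c/12.92 if c ≤ 0.04045 else ((c+0.055)/1.055)^2.4
L = 0.2126×R_lin + 0.7152×G_lin + 0.0722×B_lin
Color 1 (85,26,26):
  R=85: 85/255≈0.3333 > 0.04045 → ((0.3333+0.055)/1.055)^2.4 ≈ 0.09084
  G=26: 26/255≈0.1020 > 0.04045 → ((0.1020+0.055)/1.055)^2.4 ≈ 0.01033
  B=26: 26/255≈0.1020 > 0.04045 → ((0.1020+0.055)/1.055)^2.4 ≈ 0.01033
  L1 = 0.2126×0.09084 + 0.7152×0.01033 + 0.0722×0.01033 ≈ 0.02745
Color 2 (84,187,178):
  R=84: 84/255≈0.3294 > 0.04045 → ((0.3294+0.055)/1.055)^2.4 ≈ 0.08866
  G=187: 187/255≈0.7333 > 0.04045 → ((0.7333+0.055)/1.055)^2.4 ≈ 0.49693
  B=178: 178/255≈0.6980 > 0.04045 → ((0.6980+0.055)/1.055)^2.4 ≈ 0.44520
  L2 = 0.2126×0.08866 + 0.7152×0.49693 + 0.0722×0.44520 ≈ 0.40640
Lighter = 0.40640, Darker = 0.02745
Ratio = (L_lighter + 0.05) / (L_darker + 0.05)
Ratio = (0.40640 + 0.05) / (0.02745 + 0.05) = 0.45640 / 0.07745 ≈ 5.8931
Ratio ≈ 5.89:1


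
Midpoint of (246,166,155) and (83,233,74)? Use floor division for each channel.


Midpoint: each channel = ⌊(C₁+C₂)/2⌋
R: ⌊(246+83)/2⌋ = 164
G: ⌊(166+233)/2⌋ = 199
B: ⌊(155+74)/2⌋ = 114
= RGB(164, 199, 114)


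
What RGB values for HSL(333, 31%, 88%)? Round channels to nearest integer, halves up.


H=333°, S=0.31, L=0.88
C = (1-|2L-1|)×S = (1-|0.76|)×0.31 = 0.0744
H' = H/60 = 333/60 ≈ 5.5500; X = C×(1-|H' mod 2 - 1|) = 0.03348
m = L - C/2 = 0.88 - 0.0372 = 0.8428
Sector ⌊H'⌋ = 5 → (R',G',B') = (0.0744, 0.0, 0.03348)
RGB = ((R'+m)×255, (G'+m)×255, (B'+m)×255) = (233.886, 214.914, 223.4514)
Round half up → RGB(234, 215, 223)


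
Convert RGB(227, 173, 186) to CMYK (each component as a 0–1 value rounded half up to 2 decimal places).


R'=227/255≈0.8902, G'=173/255≈0.6784, B'=186/255≈0.7294
K = 1 - max(R',G',B') = 1 - 227/255 = 28/255 = 0.10980… → 0.11
(1-R'-K)/(1-K) simplifies to (max-R)/max with max = 227:
C = (227-227)/227 = 0/227 = 0 → 0.00
M = (227-173)/227 = 54/227 = 0.23788… → 0.24
Y = (227-186)/227 = 41/227 = 0.18061… → 0.18
= CMYK(0.00, 0.24, 0.18, 0.11)


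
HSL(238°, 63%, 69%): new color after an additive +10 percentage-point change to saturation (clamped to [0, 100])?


Original S = 63%
Adjustment = +10 percentage points
New S = 63 + (10) = 73
Clamp to [0, 100] → 73
= HSL(238°, 73%, 69%)


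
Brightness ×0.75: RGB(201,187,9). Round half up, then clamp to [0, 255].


Multiply each channel by 0.75, round half up, clamp to [0, 255]
R: 201×0.75 = 150.75 → round → 151
G: 187×0.75 = 140.25 → round → 140
B: 9×0.75 = 6.75 → round → 7
= RGB(151, 140, 7)


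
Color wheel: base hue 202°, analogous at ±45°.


Base hue: 202°
Left analog: (202 - 45) mod 360 = 157°
Right analog: (202 + 45) mod 360 = 247°
Analogous hues = 157° and 247°


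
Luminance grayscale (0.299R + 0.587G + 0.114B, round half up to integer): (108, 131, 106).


Gray = 0.299×R + 0.587×G + 0.114×B
Gray = 0.299×108 + 0.587×131 + 0.114×106
Gray = 32.292 + 76.897 + 12.084
Gray = 121.273 → round half up → 121
Gray = 121


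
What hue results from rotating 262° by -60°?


New hue = (H + rotation) mod 360
New hue = (262 -60) mod 360
= 202 mod 360
= 202°


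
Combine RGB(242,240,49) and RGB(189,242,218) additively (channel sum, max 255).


Additive: each channel = min(255, C₁+C₂)
R: 242+189 = 431 → 255
G: 240+242 = 482 → 255
B: 49+218 = 267 → 255
= RGB(255, 255, 255)


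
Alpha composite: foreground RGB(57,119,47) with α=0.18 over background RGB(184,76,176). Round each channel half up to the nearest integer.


C = α×F + (1-α)×B, with 1-α = 0.82
R: 0.18×57 + 0.82×184 = 10.26 + 150.88 = 161.14 → 161
G: 0.18×119 + 0.82×76 = 21.42 + 62.32 = 83.74 → 84
B: 0.18×47 + 0.82×176 = 8.46 + 144.32 = 152.78 → 153
= RGB(161, 84, 153)


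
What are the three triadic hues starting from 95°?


Triadic: equally spaced at 120° intervals
H1 = 95°
H2 = (95 + 120) mod 360 = 215°
H3 = (95 + 240) mod 360 = 335°
Triadic = 95°, 215°, 335°


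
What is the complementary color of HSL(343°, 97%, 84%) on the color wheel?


Complement = opposite side of color wheel = hue + 180°
H' = (343 + 180) mod 360 = 163°
S and L unchanged.
= HSL(163°, 97%, 84%)


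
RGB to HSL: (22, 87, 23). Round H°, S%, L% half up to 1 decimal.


Normalize: R'=22/255≈0.0863, G'=87/255≈0.3412, B'=23/255≈0.0902
Max=87/255, Min=22/255, Δ=Max-Min=65/255
L = (Max+Min)/2 = (87+22)/510 = 109/510 = 0.21372… → L = 21.4%
L ≤ 0.5 → S = Δ/(Max+Min) = 65/(87+22) = 65/109 = 0.59633… → S = 59.6%
(the 1/255 factors cancel in S and H, so raw channel differences can be used)
Max is G' → H = 60 × ((B-R)/Δ + 2) = 60 × ((23-22)/65 + 2)
  1/65 + 2 = 0.0153… + 2 = 2.0153…
  H = 60 × 2.0153… = 120.923…° → H = 120.9°
= HSL(120.9°, 59.6%, 21.4%)


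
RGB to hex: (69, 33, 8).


R = 69 → 45 (hex)
G = 33 → 21 (hex)
B = 8 → 08 (hex)
Hex = #452108


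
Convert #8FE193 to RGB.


8F → 143 (R)
E1 → 225 (G)
93 → 147 (B)
= RGB(143, 225, 147)


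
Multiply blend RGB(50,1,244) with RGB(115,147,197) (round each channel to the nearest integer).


Multiply: C = A×B/255, rounded to nearest integer
R: 50×115/255 = 5750/255 ≈ 22.549 → 23
G: 1×147/255 = 147/255 ≈ 0.576 → 1
B: 244×197/255 = 48068/255 ≈ 188.502 → 189
= RGB(23, 1, 189)


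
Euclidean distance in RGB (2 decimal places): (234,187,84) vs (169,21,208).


d = √[(R₁-R₂)² + (G₁-G₂)² + (B₁-B₂)²]
d = √[(234-169)² + (187-21)² + (84-208)²]
d = √[4225 + 27556 + 15376]
d = √47157
d ≈ 217.16
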